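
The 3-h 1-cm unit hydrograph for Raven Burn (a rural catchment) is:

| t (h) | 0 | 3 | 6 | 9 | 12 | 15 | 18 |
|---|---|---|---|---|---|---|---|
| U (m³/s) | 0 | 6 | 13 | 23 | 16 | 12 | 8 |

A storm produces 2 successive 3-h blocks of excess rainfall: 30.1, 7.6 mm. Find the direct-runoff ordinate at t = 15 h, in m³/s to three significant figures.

Q ≈ 48.3 m³/s

By discrete convolution, Q_j = Σ (P_i / 10 mm) · U_{j−i}.
At t = 15 h (j=5): Q = (30.1/10)·12 + (7.6/10)·16 = 48.3 m³/s.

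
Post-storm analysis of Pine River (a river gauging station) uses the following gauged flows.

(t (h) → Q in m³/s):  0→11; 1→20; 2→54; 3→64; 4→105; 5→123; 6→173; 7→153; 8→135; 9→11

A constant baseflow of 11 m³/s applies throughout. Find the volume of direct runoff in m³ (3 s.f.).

V ≈ 2.66 × 10^6 m³

Direct-runoff ordinates (Q − Q_b): 0.0, 9.0, 43.0, 53.0, 94.0, 112.0, 162.0, 142.0, 124.0, 0.0 m³/s.
ΣQ_DR = 739.0 m³/s.
With Δt = 1 h = 3600 s, V = ΣQ_DR · Δt = 739.0 × 3600 = 2.66 × 10^6 m³.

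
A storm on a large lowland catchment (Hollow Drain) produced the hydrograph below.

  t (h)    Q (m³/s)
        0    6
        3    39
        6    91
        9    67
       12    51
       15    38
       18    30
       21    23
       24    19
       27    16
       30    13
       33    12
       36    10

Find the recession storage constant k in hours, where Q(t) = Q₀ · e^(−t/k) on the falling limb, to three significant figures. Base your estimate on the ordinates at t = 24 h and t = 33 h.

On the falling limb, Q drops from 19 to 12 m³/s between t = 24 h and t = 33 h (Δt = 9 h).
k = −Δt / ln(Q₂/Q₁) = −9 / ln(12/19) = 19.6 h.

k ≈ 19.6 h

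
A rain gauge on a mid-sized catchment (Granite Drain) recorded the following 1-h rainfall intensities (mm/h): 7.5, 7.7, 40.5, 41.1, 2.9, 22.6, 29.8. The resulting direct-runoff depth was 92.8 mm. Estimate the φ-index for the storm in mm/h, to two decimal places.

Only the 4 blocks with intensity above φ contribute runoff: 40.5, 41.1, 22.6, 29.8 mm/h.
Σ(I−φ)·Δt = d  ⇒  (40.5+41.1+22.6+29.8 − 4φ)·1 = 92.8
φ = (134.0 − 92.8/1) / 4 = 10.30 mm/h.

φ ≈ 10.30 mm/h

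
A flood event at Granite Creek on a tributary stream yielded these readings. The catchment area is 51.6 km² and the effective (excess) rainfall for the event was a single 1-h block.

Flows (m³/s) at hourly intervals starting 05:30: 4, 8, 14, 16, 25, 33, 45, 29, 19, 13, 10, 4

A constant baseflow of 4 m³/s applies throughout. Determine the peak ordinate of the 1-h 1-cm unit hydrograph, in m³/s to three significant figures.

Direct runoff: 0.0, 4.0, 10.0, 12.0, 21.0, 29.0, 41.0, 25.0, 15.0, 9.0, 6.0, 0.0 m³/s; ΣQ_DR = 172.0 m³/s, peak = 41.0 m³/s.
Runoff depth d = ΣQ_DR·Δt / A = 172.0 × 3600 / (51.6 km²) = 12.00 mm.
The 1-cm UH is the DRH scaled by (10 mm)/d, so U_p = 41.0 × 10/12.00 = 34.2 m³/s.

U_p ≈ 34.2 m³/s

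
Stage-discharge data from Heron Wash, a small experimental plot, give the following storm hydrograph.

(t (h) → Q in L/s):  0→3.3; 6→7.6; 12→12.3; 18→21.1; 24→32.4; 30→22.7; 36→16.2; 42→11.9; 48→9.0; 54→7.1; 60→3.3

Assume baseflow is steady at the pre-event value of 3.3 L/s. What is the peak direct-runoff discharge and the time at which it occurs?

Q_p = 29.1 L/s at t = 24 h

Subtracting baseflow gives direct-runoff ordinates: 0.0, 4.3, 9.0, 17.8, 29.1, 19.4, 12.9, 8.6, 5.7, 3.8, 0.0 L/s.
The maximum is 29.1 L/s, occurring at the reading for t = 24 h.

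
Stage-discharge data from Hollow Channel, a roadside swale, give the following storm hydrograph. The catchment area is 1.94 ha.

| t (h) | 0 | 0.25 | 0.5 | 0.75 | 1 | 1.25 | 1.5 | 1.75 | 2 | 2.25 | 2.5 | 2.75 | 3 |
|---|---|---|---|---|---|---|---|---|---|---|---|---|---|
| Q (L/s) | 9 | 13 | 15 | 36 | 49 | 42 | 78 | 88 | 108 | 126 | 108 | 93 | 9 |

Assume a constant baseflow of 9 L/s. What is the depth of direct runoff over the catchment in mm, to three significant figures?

d ≈ 30.5 mm

Direct runoff: 0.0, 4.0, 6.0, 27.0, 40.0, 33.0, 69.0, 79.0, 99.0, 117.0, 99.0, 84.0, 0.0 L/s; ΣQ_DR = 657.0 L/s.
V = ΣQ_DR · Δt = 657.0 × 900 s = 5.913 × 10^5 L.
Over A = 1.94 ha, depth = V / A = 30.5 mm.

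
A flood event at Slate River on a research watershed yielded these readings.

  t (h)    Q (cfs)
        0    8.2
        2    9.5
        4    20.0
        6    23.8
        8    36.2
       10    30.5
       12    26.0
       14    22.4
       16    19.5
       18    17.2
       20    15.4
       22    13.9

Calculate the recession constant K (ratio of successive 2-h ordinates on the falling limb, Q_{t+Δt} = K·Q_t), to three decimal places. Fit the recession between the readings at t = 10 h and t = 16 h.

Using the recession-limb readings at t = 10 h and t = 16 h: Q falls from 30.5 to 19.5 cfs over 3 intervals.
K = (Q₂/Q₁)^(1/3) = (19.5/30.5)^(1/3) = 0.861.

K ≈ 0.861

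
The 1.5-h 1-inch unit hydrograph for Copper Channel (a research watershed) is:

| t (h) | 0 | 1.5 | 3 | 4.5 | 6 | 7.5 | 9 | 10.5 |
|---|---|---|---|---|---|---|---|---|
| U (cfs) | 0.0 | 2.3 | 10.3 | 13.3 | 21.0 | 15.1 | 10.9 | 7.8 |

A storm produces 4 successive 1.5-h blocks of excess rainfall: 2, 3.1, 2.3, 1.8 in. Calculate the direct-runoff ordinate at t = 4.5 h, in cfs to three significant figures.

By discrete convolution, Q_j = Σ (P_i / 1 in) · U_{j−i}.
At t = 4.5 h (j=3): Q = (2/1)·13.3 + (3.1/1)·10.3 + (2.3/1)·2.3 + (1.8/1)·0.0 = 63.8 cfs.

Q ≈ 63.8 cfs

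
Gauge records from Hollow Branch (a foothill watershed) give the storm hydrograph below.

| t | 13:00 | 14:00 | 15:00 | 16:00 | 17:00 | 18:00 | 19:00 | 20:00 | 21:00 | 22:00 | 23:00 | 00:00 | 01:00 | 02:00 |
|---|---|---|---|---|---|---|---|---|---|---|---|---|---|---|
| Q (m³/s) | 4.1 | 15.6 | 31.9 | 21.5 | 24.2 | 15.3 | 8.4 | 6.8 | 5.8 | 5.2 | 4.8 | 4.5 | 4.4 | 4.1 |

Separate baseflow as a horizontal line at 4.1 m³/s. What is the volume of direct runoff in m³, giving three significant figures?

V ≈ 3.57 × 10^5 m³

Direct-runoff ordinates (Q − Q_b): 0.0, 11.5, 27.8, 17.4, 20.1, 11.2, 4.3, 2.7, 1.7, 1.1, 0.7, 0.4, 0.3, 0.0 m³/s.
ΣQ_DR = 99.20 m³/s.
With Δt = 1 h = 3600 s, V = ΣQ_DR · Δt = 99.20 × 3600 = 3.57 × 10^5 m³.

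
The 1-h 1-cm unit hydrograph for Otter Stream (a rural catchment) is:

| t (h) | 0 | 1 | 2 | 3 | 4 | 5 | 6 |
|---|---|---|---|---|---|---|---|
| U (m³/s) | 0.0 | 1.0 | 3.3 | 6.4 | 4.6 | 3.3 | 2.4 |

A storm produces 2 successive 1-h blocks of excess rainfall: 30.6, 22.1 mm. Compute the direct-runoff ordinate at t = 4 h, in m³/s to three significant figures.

Q ≈ 28.2 m³/s

By discrete convolution, Q_j = Σ (P_i / 10 mm) · U_{j−i}.
At t = 4 h (j=4): Q = (30.6/10)·4.6 + (22.1/10)·6.4 = 28.2 m³/s.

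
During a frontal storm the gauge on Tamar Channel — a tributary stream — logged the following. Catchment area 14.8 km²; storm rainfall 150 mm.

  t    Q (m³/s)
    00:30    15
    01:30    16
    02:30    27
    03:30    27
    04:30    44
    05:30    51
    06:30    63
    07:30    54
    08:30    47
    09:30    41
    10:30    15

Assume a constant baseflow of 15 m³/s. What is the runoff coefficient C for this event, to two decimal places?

C ≈ 0.38

ΣQ_DR = 235.0 m³/s; V = ΣQ_DR·Δt = 8.460 × 10^5 m³.
Runoff depth d = V / A = 57.16 mm.
C = d / P = 57.16 / 150 = 0.38.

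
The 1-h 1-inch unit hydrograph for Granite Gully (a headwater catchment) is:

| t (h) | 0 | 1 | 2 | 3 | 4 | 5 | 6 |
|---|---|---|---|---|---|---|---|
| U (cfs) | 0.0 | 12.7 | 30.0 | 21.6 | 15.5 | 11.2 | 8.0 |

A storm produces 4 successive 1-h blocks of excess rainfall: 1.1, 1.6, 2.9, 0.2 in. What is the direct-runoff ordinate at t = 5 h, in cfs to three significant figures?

Q ≈ 106 cfs

By discrete convolution, Q_j = Σ (P_i / 1 in) · U_{j−i}.
At t = 5 h (j=5): Q = (1.1/1)·11.2 + (1.6/1)·15.5 + (2.9/1)·21.6 + (0.2/1)·30.0 = 106 cfs.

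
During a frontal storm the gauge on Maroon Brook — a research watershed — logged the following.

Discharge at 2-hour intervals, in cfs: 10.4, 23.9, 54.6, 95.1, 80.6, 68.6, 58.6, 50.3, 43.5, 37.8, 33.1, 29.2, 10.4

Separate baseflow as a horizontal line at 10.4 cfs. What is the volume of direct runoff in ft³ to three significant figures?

V ≈ 3.32 × 10^6 ft³

Direct-runoff ordinates (Q − Q_b): 0.0, 13.5, 44.2, 84.7, 70.2, 58.2, 48.2, 39.9, 33.1, 27.4, 22.7, 18.8, 0.0 cfs.
ΣQ_DR = 460.9 cfs.
With Δt = 2 h = 7200 s, V = ΣQ_DR · Δt = 460.9 × 7200 = 3.32 × 10^6 ft³.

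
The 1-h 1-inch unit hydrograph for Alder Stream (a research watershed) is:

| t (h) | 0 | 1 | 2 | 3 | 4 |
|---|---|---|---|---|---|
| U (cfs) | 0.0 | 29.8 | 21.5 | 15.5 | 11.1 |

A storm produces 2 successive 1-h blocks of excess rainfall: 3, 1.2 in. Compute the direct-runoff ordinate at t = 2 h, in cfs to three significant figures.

Q ≈ 100 cfs

By discrete convolution, Q_j = Σ (P_i / 1 in) · U_{j−i}.
At t = 2 h (j=2): Q = (3/1)·21.5 + (1.2/1)·29.8 = 100 cfs.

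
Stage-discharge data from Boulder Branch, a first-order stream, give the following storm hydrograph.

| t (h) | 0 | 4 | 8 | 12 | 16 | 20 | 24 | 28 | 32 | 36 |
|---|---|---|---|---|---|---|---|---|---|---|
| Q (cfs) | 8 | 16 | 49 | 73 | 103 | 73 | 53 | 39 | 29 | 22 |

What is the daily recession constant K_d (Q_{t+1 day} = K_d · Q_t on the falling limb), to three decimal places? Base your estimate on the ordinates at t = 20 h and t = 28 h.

K_d ≈ 0.152

Between t = 20 h and t = 28 h the flow falls from 73 to 39 cfs over 2×4 h = 8 h.
Per-interval ratio K = (39/73)^(1/2) = 0.7309; K_d = K^(24/4) = 0.152.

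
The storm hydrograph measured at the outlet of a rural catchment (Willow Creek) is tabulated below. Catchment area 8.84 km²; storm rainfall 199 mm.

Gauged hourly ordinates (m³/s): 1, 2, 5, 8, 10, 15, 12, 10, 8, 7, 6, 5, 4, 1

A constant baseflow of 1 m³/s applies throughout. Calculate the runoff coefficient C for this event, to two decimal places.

C ≈ 0.16

ΣQ_DR = 80.00 m³/s; V = ΣQ_DR·Δt = 2.880 × 10^5 m³.
Runoff depth d = V / A = 32.58 mm.
C = d / P = 32.58 / 199 = 0.16.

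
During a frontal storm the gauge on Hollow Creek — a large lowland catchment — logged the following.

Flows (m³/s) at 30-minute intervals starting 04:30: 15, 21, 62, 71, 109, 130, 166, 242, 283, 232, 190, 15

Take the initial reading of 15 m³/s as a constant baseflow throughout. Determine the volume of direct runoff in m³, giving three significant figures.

V ≈ 2.44 × 10^6 m³

Direct-runoff ordinates (Q − Q_b): 0.0, 6.0, 47.0, 56.0, 94.0, 115.0, 151.0, 227.0, 268.0, 217.0, 175.0, 0.0 m³/s.
ΣQ_DR = 1356 m³/s.
With Δt = 0.5 h = 1800 s, V = ΣQ_DR · Δt = 1356 × 1800 = 2.44 × 10^6 m³.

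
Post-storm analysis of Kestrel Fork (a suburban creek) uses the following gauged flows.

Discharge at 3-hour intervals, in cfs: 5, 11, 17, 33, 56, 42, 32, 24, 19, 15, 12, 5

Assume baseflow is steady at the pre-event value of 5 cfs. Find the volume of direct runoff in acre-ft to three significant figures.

V ≈ 52.3 acre-ft

Direct-runoff ordinates (Q − Q_b): 0.0, 6.0, 12.0, 28.0, 51.0, 37.0, 27.0, 19.0, 14.0, 10.0, 7.0, 0.0 cfs.
ΣQ_DR = 211.0 cfs.
With Δt = 3 h = 10800 s, V = ΣQ_DR · Δt = 211.0 × 10800 = 2.28 × 10^6 ft³ = 52.3 acre-ft.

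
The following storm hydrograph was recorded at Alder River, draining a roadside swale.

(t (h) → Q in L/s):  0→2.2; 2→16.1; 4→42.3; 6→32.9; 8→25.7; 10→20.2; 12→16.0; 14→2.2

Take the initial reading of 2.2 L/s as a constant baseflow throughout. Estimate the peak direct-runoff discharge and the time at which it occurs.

Q_p = 40.1 L/s at t = 4 h

Subtracting baseflow gives direct-runoff ordinates: 0.0, 13.9, 40.1, 30.7, 23.5, 18.0, 13.8, 0.0 L/s.
The maximum is 40.1 L/s, occurring at the reading for t = 4 h.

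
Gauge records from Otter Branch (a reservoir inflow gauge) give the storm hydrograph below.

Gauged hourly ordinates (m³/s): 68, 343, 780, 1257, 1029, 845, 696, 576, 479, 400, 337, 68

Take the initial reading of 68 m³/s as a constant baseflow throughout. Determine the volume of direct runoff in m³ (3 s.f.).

Direct-runoff ordinates (Q − Q_b): 0.0, 275.0, 712.0, 1189.0, 961.0, 777.0, 628.0, 508.0, 411.0, 332.0, 269.0, 0.0 m³/s.
ΣQ_DR = 6062 m³/s.
With Δt = 1 h = 3600 s, V = ΣQ_DR · Δt = 6062 × 3600 = 2.18 × 10^7 m³.

V ≈ 2.18 × 10^7 m³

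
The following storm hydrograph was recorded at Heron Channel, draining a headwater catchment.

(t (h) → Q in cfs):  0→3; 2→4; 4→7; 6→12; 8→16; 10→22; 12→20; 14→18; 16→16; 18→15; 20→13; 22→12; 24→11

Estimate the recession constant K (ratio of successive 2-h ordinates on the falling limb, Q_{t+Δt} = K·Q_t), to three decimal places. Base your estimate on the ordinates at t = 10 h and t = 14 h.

K ≈ 0.905

Using the recession-limb readings at t = 10 h and t = 14 h: Q falls from 22 to 18 cfs over 2 intervals.
K = (Q₂/Q₁)^(1/2) = (18/22)^(1/2) = 0.905.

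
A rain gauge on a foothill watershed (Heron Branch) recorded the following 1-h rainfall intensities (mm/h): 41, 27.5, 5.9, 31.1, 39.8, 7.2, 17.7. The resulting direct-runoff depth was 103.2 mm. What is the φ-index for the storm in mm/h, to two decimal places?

φ ≈ 10.78 mm/h

Only the 5 blocks with intensity above φ contribute runoff: 41, 27.5, 31.1, 39.8, 17.7 mm/h.
Σ(I−φ)·Δt = d  ⇒  (41+27.5+31.1+39.8+17.7 − 5φ)·1 = 103.2
φ = (157.1 − 103.2/1) / 5 = 10.78 mm/h.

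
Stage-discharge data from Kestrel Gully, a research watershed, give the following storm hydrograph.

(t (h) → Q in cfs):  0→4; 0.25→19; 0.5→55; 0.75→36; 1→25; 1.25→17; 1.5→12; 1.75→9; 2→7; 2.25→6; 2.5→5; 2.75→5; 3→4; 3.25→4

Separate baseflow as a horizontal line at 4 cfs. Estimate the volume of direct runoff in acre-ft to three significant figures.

V ≈ 3.14 acre-ft

Direct-runoff ordinates (Q − Q_b): 0.0, 15.0, 51.0, 32.0, 21.0, 13.0, 8.0, 5.0, 3.0, 2.0, 1.0, 1.0, 0.0, 0.0 cfs.
ΣQ_DR = 152.0 cfs.
With Δt = 0.25 h = 900 s, V = ΣQ_DR · Δt = 152.0 × 900 = 1.37 × 10^5 ft³ = 3.14 acre-ft.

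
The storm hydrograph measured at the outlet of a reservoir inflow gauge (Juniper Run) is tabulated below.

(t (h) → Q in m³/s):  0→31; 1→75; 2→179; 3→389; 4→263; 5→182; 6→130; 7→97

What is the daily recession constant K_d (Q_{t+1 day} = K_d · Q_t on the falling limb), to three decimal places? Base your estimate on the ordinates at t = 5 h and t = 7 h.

K_d ≈ 0.001

Between t = 5 h and t = 7 h the flow falls from 182 to 97 m³/s over 2×1 h = 2 h.
Per-interval ratio K = (97/182)^(1/2) = 0.7300; K_d = K^(24/1) = 0.001.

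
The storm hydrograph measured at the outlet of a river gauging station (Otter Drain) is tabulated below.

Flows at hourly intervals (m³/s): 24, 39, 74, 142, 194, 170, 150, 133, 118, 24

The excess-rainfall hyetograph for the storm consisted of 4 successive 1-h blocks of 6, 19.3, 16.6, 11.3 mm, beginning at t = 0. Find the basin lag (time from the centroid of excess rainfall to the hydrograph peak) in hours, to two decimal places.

Centroid of excess rainfall: t_c = Σ P_i·t̄_i / ΣP_i = 2.1241 h (block centres at 0.5, 1.5, 2.5, 3.5 h).
Hydrograph peak occurs at t = 4 h, so basin lag t_L = 4 − 2.1241 = 1.88 h.

t_L ≈ 1.88 h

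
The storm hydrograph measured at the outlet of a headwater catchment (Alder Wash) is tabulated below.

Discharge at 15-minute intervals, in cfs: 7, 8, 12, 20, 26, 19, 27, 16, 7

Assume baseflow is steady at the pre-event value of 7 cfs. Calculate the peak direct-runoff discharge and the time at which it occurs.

Q_p = 20.0 cfs at t = 1.5 h

Subtracting baseflow gives direct-runoff ordinates: 0.0, 1.0, 5.0, 13.0, 19.0, 12.0, 20.0, 9.0, 0.0 cfs.
The maximum is 20.0 cfs, occurring at the reading for t = 1.5 h.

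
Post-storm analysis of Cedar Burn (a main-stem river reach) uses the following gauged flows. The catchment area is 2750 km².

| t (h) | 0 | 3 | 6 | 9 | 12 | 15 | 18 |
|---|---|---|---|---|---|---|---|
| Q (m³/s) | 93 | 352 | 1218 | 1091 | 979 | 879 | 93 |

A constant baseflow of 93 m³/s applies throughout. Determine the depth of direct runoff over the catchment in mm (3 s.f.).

d ≈ 15.9 mm

Direct runoff: 0.0, 259.0, 1125.0, 998.0, 886.0, 786.0, 0.0 m³/s; ΣQ_DR = 4054 m³/s.
V = ΣQ_DR · Δt = 4054 × 10800 s = 4.378 × 10^7 m³.
Over A = 2750 km², depth = V / A = 15.9 mm.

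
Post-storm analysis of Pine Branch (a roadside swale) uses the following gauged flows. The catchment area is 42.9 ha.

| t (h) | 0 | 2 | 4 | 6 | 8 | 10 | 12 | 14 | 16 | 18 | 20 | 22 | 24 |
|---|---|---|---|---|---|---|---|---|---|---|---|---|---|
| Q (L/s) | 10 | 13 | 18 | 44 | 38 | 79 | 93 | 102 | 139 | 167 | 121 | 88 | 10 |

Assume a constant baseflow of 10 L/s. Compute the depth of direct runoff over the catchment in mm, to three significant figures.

d ≈ 13.3 mm

Direct runoff: 0.0, 3.0, 8.0, 34.0, 28.0, 69.0, 83.0, 92.0, 129.0, 157.0, 111.0, 78.0, 0.0 L/s; ΣQ_DR = 792.0 L/s.
V = ΣQ_DR · Δt = 792.0 × 7200 s = 5.702 × 10^6 L.
Over A = 42.9 ha, depth = V / A = 13.3 mm.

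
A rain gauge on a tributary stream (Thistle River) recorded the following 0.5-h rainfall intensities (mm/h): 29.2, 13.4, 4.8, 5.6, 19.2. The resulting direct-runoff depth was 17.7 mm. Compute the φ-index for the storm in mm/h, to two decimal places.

Only the 3 blocks with intensity above φ contribute runoff: 29.2, 13.4, 19.2 mm/h.
Σ(I−φ)·Δt = d  ⇒  (29.2+13.4+19.2 − 3φ)·0.5 = 17.7
φ = (61.80 − 17.7/0.5) / 3 = 8.80 mm/h.

φ ≈ 8.80 mm/h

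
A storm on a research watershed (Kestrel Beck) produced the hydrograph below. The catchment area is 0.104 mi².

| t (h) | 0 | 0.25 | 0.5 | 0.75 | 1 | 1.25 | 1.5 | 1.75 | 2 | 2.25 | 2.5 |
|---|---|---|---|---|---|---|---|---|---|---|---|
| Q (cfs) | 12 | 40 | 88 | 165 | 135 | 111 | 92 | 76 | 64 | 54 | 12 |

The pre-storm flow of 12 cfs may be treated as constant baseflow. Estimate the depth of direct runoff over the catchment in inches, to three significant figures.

Direct runoff: 0.0, 28.0, 76.0, 153.0, 123.0, 99.0, 80.0, 64.0, 52.0, 42.0, 0.0 cfs; ΣQ_DR = 717.0 cfs.
V = ΣQ_DR · Δt = 717.0 × 900 s = 6.453 × 10^5 ft³.
Over A = 0.104 mi², depth = V / A = 2.67 in.

d ≈ 2.67 in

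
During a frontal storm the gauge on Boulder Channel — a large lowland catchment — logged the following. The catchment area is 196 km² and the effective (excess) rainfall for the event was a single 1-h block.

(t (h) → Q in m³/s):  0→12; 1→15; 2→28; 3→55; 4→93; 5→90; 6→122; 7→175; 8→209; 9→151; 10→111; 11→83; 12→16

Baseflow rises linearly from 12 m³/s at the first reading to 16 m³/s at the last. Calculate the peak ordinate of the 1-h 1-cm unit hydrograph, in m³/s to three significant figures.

Direct runoff: 0.00, 2.67, 15.33, 42.00, 79.67, 76.33, 108.00, 160.67, 194.33, 136.00, 95.67, 67.33, 0.00 m³/s; ΣQ_DR = 978.0 m³/s, peak = 194.33 m³/s.
Runoff depth d = ΣQ_DR·Δt / A = 978.0 × 3600 / (196 km²) = 17.96 mm.
The 1-cm UH is the DRH scaled by (10 mm)/d, so U_p = 194.33 × 10/17.96 = 108 m³/s.

U_p ≈ 108 m³/s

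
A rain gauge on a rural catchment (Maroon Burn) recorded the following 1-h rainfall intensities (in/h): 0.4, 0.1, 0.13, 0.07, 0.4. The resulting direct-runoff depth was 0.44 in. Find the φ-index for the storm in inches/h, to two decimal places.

φ ≈ 0.18 in/h

Only the 2 blocks with intensity above φ contribute runoff: 0.4, 0.4 in/h.
Σ(I−φ)·Δt = d  ⇒  (0.4+0.4 − 2φ)·1 = 0.44
φ = (0.8000 − 0.44/1) / 2 = 0.18 in/h.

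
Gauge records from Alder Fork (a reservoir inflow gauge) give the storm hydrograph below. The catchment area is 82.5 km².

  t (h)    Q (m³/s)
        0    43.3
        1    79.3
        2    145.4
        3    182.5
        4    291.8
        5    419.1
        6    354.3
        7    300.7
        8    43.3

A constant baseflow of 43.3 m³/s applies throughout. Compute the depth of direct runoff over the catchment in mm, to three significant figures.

d ≈ 64.1 mm

Direct runoff: 0.0, 36.0, 102.1, 139.2, 248.5, 375.8, 311.0, 257.4, 0.0 m³/s; ΣQ_DR = 1470 m³/s.
V = ΣQ_DR · Δt = 1470 × 3600 s = 5.292 × 10^6 m³.
Over A = 82.5 km², depth = V / A = 64.1 mm.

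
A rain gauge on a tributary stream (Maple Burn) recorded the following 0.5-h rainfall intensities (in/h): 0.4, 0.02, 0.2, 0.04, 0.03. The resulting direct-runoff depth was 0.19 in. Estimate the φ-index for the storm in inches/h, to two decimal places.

φ ≈ 0.11 in/h

Only the 2 blocks with intensity above φ contribute runoff: 0.4, 0.2 in/h.
Σ(I−φ)·Δt = d  ⇒  (0.4+0.2 − 2φ)·0.5 = 0.19
φ = (0.6000 − 0.19/0.5) / 2 = 0.11 in/h.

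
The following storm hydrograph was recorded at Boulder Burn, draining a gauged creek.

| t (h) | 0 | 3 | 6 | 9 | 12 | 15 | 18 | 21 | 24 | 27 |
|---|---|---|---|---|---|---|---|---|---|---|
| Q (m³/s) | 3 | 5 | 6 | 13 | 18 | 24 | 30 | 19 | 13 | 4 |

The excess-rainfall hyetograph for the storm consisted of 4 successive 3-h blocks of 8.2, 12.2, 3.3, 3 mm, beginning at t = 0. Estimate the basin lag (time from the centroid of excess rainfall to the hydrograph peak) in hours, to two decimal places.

t_L ≈ 13.38 h

Centroid of excess rainfall: t_c = Σ P_i·t̄_i / ΣP_i = 4.6236 h (block centres at 1.5, 4.5, 7.5, 10.5 h).
Hydrograph peak occurs at t = 18 h, so basin lag t_L = 18 − 4.6236 = 13.38 h.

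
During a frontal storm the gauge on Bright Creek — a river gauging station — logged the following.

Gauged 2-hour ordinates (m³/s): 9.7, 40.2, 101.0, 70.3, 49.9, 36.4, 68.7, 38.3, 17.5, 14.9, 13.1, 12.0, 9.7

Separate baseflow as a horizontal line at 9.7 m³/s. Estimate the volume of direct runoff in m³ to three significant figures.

V ≈ 2.56 × 10^6 m³

Direct-runoff ordinates (Q − Q_b): 0.0, 30.5, 91.3, 60.6, 40.2, 26.7, 59.0, 28.6, 7.8, 5.2, 3.4, 2.3, 0.0 m³/s.
ΣQ_DR = 355.6 m³/s.
With Δt = 2 h = 7200 s, V = ΣQ_DR · Δt = 355.6 × 7200 = 2.56 × 10^6 m³.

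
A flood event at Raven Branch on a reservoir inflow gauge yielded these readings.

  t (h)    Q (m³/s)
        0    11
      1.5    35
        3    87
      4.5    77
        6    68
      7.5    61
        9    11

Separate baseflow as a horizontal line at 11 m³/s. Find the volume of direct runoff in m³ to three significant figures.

Direct-runoff ordinates (Q − Q_b): 0.0, 24.0, 76.0, 66.0, 57.0, 50.0, 0.0 m³/s.
ΣQ_DR = 273.0 m³/s.
With Δt = 1.5 h = 5400 s, V = ΣQ_DR · Δt = 273.0 × 5400 = 1.47 × 10^6 m³.

V ≈ 1.47 × 10^6 m³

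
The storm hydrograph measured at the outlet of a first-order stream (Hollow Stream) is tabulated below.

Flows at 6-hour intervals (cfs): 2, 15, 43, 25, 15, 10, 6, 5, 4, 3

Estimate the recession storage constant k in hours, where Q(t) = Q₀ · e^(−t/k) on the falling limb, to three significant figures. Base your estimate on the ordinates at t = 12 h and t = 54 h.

On the falling limb, Q drops from 43 to 3 cfs between t = 12 h and t = 54 h (Δt = 42 h).
k = −Δt / ln(Q₂/Q₁) = −42 / ln(3/43) = 15.8 h.

k ≈ 15.8 h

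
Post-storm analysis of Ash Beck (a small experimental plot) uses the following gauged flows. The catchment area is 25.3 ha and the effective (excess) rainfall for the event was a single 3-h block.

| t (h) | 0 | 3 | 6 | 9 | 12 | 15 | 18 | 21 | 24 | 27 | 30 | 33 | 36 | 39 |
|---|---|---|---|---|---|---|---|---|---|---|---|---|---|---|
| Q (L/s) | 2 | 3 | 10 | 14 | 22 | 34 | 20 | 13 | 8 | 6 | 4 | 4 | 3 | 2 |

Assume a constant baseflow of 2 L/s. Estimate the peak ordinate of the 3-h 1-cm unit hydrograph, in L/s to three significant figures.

U_p ≈ 64.1 L/s

Direct runoff: 0.0, 1.0, 8.0, 12.0, 20.0, 32.0, 18.0, 11.0, 6.0, 4.0, 2.0, 2.0, 1.0, 0.0 L/s; ΣQ_DR = 117.0 L/s, peak = 32.0 L/s.
Runoff depth d = ΣQ_DR·Δt / A = 117.0 × 10800 / (25.3 ha) = 4.994 mm.
The 1-cm UH is the DRH scaled by (10 mm)/d, so U_p = 32.0 × 10/4.994 = 64.1 L/s.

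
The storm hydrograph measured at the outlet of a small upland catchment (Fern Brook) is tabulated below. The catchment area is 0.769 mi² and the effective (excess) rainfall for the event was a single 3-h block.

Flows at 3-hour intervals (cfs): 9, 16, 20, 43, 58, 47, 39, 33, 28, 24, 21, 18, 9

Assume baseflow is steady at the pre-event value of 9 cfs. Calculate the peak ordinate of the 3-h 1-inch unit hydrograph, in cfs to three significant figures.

U_p ≈ 32.7 cfs

Direct runoff: 0.0, 7.0, 11.0, 34.0, 49.0, 38.0, 30.0, 24.0, 19.0, 15.0, 12.0, 9.0, 0.0 cfs; ΣQ_DR = 248.0 cfs, peak = 49.0 cfs.
Runoff depth d = ΣQ_DR·Δt / A = 248.0 × 10800 / (0.769 mi²) = 1.499 in.
The 1-inch UH is the DRH scaled by (1 in)/d, so U_p = 49.0 × 1/1.499 = 32.7 cfs.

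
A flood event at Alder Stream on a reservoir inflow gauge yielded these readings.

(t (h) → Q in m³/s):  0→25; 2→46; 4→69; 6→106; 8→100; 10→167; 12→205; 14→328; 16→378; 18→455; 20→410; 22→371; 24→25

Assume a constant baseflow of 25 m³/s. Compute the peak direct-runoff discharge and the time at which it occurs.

Q_p = 430.0 m³/s at t = 18 h

Subtracting baseflow gives direct-runoff ordinates: 0.0, 21.0, 44.0, 81.0, 75.0, 142.0, 180.0, 303.0, 353.0, 430.0, 385.0, 346.0, 0.0 m³/s.
The maximum is 430.0 m³/s, occurring at the reading for t = 18 h.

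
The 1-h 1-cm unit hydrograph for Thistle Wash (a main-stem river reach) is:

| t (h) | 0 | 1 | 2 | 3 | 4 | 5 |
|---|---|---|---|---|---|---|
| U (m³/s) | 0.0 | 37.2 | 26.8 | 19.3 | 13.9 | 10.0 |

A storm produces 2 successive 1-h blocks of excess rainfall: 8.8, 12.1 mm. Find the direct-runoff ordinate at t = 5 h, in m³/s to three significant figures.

By discrete convolution, Q_j = Σ (P_i / 10 mm) · U_{j−i}.
At t = 5 h (j=5): Q = (8.8/10)·10.0 + (12.1/10)·13.9 = 25.6 m³/s.

Q ≈ 25.6 m³/s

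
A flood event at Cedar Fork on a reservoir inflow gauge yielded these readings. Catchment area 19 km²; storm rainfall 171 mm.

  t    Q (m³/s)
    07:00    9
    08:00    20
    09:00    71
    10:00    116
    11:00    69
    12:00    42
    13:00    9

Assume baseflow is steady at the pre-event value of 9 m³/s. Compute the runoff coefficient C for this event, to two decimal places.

ΣQ_DR = 273.0 m³/s; V = ΣQ_DR·Δt = 9.828 × 10^5 m³.
Runoff depth d = V / A = 51.73 mm.
C = d / P = 51.73 / 171 = 0.30.

C ≈ 0.30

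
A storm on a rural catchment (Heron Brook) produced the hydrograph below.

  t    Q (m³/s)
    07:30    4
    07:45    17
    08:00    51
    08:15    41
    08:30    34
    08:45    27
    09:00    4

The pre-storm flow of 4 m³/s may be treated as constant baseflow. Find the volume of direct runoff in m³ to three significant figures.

V ≈ 1.35 × 10^5 m³

Direct-runoff ordinates (Q − Q_b): 0.0, 13.0, 47.0, 37.0, 30.0, 23.0, 0.0 m³/s.
ΣQ_DR = 150.0 m³/s.
With Δt = 0.25 h = 900 s, V = ΣQ_DR · Δt = 150.0 × 900 = 1.35 × 10^5 m³.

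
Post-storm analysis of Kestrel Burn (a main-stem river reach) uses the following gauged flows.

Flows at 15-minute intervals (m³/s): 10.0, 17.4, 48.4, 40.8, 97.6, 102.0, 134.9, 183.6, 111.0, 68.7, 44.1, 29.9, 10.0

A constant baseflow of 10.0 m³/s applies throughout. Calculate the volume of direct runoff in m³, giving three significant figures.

V ≈ 6.92 × 10^5 m³

Direct-runoff ordinates (Q − Q_b): 0.0, 7.4, 38.4, 30.8, 87.6, 92.0, 124.9, 173.6, 101.0, 58.7, 34.1, 19.9, 0.0 m³/s.
ΣQ_DR = 768.4 m³/s.
With Δt = 0.25 h = 900 s, V = ΣQ_DR · Δt = 768.4 × 900 = 6.92 × 10^5 m³.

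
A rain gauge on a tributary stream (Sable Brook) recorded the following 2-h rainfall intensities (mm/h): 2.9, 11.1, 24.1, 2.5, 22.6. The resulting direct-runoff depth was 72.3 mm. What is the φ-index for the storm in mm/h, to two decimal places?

φ ≈ 7.22 mm/h

Only the 3 blocks with intensity above φ contribute runoff: 11.1, 24.1, 22.6 mm/h.
Σ(I−φ)·Δt = d  ⇒  (11.1+24.1+22.6 − 3φ)·2 = 72.3
φ = (57.80 − 72.3/2) / 3 = 7.22 mm/h.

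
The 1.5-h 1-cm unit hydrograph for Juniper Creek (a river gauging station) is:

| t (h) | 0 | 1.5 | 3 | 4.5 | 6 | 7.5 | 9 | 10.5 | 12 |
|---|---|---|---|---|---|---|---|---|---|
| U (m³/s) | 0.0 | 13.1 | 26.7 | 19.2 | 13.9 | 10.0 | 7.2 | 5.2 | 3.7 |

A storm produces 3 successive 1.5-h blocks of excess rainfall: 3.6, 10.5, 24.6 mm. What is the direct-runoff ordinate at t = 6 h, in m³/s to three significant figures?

Q ≈ 90.8 m³/s

By discrete convolution, Q_j = Σ (P_i / 10 mm) · U_{j−i}.
At t = 6 h (j=4): Q = (3.6/10)·13.9 + (10.5/10)·19.2 + (24.6/10)·26.7 = 90.8 m³/s.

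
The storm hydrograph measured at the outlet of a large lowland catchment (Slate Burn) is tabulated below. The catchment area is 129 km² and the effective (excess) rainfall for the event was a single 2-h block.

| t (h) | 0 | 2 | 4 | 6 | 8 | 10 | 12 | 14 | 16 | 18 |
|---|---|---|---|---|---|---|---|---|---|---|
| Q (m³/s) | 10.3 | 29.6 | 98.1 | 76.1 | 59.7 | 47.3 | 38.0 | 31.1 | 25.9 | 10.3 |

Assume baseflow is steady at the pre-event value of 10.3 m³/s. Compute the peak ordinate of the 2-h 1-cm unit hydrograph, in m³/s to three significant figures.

U_p ≈ 48.6 m³/s

Direct runoff: 0.0, 19.3, 87.8, 65.8, 49.4, 37.0, 27.7, 20.8, 15.6, 0.0 m³/s; ΣQ_DR = 323.4 m³/s, peak = 87.8 m³/s.
Runoff depth d = ΣQ_DR·Δt / A = 323.4 × 7200 / (129 km²) = 18.05 mm.
The 1-cm UH is the DRH scaled by (10 mm)/d, so U_p = 87.8 × 10/18.05 = 48.6 m³/s.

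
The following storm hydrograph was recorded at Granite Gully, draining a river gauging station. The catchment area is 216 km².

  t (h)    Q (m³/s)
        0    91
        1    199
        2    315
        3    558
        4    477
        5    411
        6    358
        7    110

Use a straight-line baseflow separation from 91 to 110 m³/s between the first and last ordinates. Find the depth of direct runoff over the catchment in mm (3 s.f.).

d ≈ 28.6 mm

Direct runoff: 0.00, 105.29, 218.57, 458.86, 375.14, 306.43, 250.71, 0.00 m³/s; ΣQ_DR = 1715 m³/s.
V = ΣQ_DR · Δt = 1715 × 3600 s = 6.174 × 10^6 m³.
Over A = 216 km², depth = V / A = 28.6 mm.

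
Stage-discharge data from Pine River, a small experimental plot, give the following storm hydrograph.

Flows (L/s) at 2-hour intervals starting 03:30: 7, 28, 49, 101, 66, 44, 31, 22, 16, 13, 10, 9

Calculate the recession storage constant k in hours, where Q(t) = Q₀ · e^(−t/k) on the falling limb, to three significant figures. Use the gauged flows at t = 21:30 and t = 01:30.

On the falling limb, Q drops from 13 to 9 L/s between t = 21:30 and t = 01:30 (Δt = 4 h).
k = −Δt / ln(Q₂/Q₁) = −4 / ln(9/13) = 10.9 h.

k ≈ 10.9 h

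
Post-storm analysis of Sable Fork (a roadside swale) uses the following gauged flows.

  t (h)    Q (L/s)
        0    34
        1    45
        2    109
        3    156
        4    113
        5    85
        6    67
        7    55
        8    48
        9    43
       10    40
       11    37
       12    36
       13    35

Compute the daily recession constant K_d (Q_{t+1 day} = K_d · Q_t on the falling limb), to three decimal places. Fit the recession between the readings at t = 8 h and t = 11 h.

K_d ≈ 0.125

Between t = 8 h and t = 11 h the flow falls from 48 to 37 L/s over 3×1 h = 3 h.
Per-interval ratio K = (37/48)^(1/3) = 0.9169; K_d = K^(24/1) = 0.125.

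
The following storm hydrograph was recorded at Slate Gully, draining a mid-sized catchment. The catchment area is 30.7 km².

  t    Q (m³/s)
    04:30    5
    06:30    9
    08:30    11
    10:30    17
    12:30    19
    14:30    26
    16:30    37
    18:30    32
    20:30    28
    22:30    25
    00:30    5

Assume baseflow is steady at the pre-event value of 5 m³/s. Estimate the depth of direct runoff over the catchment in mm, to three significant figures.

d ≈ 37.3 mm

Direct runoff: 0.0, 4.0, 6.0, 12.0, 14.0, 21.0, 32.0, 27.0, 23.0, 20.0, 0.0 m³/s; ΣQ_DR = 159.0 m³/s.
V = ΣQ_DR · Δt = 159.0 × 7200 s = 1.145 × 10^6 m³.
Over A = 30.7 km², depth = V / A = 37.3 mm.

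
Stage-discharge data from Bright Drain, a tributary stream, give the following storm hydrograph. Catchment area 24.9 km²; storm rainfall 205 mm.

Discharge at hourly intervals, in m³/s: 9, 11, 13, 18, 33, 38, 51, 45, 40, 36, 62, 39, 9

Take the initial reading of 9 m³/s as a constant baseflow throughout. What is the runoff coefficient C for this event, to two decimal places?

C ≈ 0.20

ΣQ_DR = 287.0 m³/s; V = ΣQ_DR·Δt = 1.033 × 10^6 m³.
Runoff depth d = V / A = 41.49 mm.
C = d / P = 41.49 / 205 = 0.20.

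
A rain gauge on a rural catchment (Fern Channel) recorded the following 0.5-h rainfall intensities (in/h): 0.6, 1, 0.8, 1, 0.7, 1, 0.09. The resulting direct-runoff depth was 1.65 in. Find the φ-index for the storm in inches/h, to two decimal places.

Only the 6 blocks with intensity above φ contribute runoff: 0.6, 1, 0.8, 1, 0.7, 1 in/h.
Σ(I−φ)·Δt = d  ⇒  (0.6+1+0.8+1+0.7+1 − 6φ)·0.5 = 1.65
φ = (5.100 − 1.65/0.5) / 6 = 0.30 in/h.

φ ≈ 0.30 in/h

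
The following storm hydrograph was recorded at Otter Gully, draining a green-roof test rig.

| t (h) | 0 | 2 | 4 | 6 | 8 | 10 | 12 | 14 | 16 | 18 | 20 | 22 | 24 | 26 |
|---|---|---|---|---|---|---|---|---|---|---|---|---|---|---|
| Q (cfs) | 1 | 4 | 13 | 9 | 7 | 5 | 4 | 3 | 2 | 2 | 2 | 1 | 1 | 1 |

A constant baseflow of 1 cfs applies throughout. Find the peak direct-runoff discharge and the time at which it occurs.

Q_p = 12.0 cfs at t = 4 h

Subtracting baseflow gives direct-runoff ordinates: 0.0, 3.0, 12.0, 8.0, 6.0, 4.0, 3.0, 2.0, 1.0, 1.0, 1.0, 0.0, 0.0, 0.0 cfs.
The maximum is 12.0 cfs, occurring at the reading for t = 4 h.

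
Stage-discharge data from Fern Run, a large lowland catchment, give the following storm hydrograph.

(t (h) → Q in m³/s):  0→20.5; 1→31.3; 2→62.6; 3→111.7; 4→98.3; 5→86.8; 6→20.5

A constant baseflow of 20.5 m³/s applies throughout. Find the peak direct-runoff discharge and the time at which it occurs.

Subtracting baseflow gives direct-runoff ordinates: 0.0, 10.8, 42.1, 91.2, 77.8, 66.3, 0.0 m³/s.
The maximum is 91.2 m³/s, occurring at the reading for t = 3 h.

Q_p = 91.2 m³/s at t = 3 h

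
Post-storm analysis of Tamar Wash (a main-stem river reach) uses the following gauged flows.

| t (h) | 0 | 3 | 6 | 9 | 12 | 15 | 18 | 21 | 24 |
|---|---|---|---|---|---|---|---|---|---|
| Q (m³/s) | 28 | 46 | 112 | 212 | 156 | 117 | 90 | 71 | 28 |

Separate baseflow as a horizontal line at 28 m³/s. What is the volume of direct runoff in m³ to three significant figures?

Direct-runoff ordinates (Q − Q_b): 0.0, 18.0, 84.0, 184.0, 128.0, 89.0, 62.0, 43.0, 0.0 m³/s.
ΣQ_DR = 608.0 m³/s.
With Δt = 3 h = 10800 s, V = ΣQ_DR · Δt = 608.0 × 10800 = 6.57 × 10^6 m³.

V ≈ 6.57 × 10^6 m³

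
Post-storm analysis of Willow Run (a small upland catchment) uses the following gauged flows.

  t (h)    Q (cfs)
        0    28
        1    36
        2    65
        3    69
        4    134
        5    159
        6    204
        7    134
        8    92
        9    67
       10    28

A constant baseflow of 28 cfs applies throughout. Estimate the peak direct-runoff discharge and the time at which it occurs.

Subtracting baseflow gives direct-runoff ordinates: 0.0, 8.0, 37.0, 41.0, 106.0, 131.0, 176.0, 106.0, 64.0, 39.0, 0.0 cfs.
The maximum is 176.0 cfs, occurring at the reading for t = 6 h.

Q_p = 176.0 cfs at t = 6 h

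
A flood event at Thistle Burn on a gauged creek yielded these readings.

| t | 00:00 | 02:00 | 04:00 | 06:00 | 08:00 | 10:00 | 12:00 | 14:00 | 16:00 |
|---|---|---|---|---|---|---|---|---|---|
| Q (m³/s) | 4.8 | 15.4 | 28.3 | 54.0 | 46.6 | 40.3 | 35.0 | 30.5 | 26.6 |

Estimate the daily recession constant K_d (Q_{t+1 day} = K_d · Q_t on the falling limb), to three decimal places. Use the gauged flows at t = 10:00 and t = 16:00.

K_d ≈ 0.190

Between t = 10:00 and t = 16:00 the flow falls from 40.3 to 26.6 m³/s over 3×2 h = 6 h.
Per-interval ratio K = (26.6/40.3)^(1/3) = 0.8707; K_d = K^(24/2) = 0.190.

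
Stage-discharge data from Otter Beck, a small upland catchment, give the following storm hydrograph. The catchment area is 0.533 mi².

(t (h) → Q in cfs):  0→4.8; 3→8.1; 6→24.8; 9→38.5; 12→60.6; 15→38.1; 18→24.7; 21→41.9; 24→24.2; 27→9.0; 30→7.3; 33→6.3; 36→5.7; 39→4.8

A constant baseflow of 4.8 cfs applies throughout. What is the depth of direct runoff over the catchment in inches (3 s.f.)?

d ≈ 2.02 in

Direct runoff: 0.0, 3.3, 20.0, 33.7, 55.8, 33.3, 19.9, 37.1, 19.4, 4.2, 2.5, 1.5, 0.9, 0.0 cfs; ΣQ_DR = 231.6 cfs.
V = ΣQ_DR · Δt = 231.6 × 10800 s = 2.501 × 10^6 ft³.
Over A = 0.533 mi², depth = V / A = 2.02 in.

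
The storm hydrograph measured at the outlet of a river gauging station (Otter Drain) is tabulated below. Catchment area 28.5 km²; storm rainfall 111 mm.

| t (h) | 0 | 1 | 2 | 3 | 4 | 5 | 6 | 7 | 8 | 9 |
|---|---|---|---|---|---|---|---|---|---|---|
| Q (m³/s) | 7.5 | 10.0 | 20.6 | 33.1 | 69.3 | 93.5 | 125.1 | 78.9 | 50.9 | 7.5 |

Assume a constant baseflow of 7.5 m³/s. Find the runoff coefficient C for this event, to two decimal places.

ΣQ_DR = 421.4 m³/s; V = ΣQ_DR·Δt = 1.517 × 10^6 m³.
Runoff depth d = V / A = 53.23 mm.
C = d / P = 53.23 / 111 = 0.48.

C ≈ 0.48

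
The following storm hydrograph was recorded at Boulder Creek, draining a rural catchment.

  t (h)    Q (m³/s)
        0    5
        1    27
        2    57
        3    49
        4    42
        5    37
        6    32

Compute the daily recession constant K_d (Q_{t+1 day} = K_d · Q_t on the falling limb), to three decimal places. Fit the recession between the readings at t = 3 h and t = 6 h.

Between t = 3 h and t = 6 h the flow falls from 49 to 32 m³/s over 3×1 h = 3 h.
Per-interval ratio K = (32/49)^(1/3) = 0.8676; K_d = K^(24/1) = 0.033.

K_d ≈ 0.033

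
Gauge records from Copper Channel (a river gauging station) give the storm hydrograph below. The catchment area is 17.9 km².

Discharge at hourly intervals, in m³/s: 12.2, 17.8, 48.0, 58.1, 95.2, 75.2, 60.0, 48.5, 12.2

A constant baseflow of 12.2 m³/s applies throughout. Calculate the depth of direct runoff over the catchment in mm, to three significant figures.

d ≈ 63.8 mm

Direct runoff: 0.0, 5.6, 35.8, 45.9, 83.0, 63.0, 47.8, 36.3, 0.0 m³/s; ΣQ_DR = 317.4 m³/s.
V = ΣQ_DR · Δt = 317.4 × 3600 s = 1.143 × 10^6 m³.
Over A = 17.9 km², depth = V / A = 63.8 mm.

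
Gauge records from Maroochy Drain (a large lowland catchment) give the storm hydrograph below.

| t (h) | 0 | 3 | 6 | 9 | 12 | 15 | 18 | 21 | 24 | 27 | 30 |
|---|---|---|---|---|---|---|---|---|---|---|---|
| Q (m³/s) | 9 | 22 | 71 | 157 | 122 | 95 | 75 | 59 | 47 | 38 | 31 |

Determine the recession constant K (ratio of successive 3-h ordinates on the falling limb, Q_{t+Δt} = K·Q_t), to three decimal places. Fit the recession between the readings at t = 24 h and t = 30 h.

K ≈ 0.812

Using the recession-limb readings at t = 24 h and t = 30 h: Q falls from 47 to 31 m³/s over 2 intervals.
K = (Q₂/Q₁)^(1/2) = (31/47)^(1/2) = 0.812.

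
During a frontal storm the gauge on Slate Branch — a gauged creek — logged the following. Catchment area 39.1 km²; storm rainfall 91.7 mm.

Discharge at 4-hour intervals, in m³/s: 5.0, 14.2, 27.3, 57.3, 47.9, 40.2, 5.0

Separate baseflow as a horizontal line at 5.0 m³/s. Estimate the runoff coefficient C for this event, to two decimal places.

C ≈ 0.65

ΣQ_DR = 161.9 m³/s; V = ΣQ_DR·Δt = 2.331 × 10^6 m³.
Runoff depth d = V / A = 59.63 mm.
C = d / P = 59.63 / 91.7 = 0.65.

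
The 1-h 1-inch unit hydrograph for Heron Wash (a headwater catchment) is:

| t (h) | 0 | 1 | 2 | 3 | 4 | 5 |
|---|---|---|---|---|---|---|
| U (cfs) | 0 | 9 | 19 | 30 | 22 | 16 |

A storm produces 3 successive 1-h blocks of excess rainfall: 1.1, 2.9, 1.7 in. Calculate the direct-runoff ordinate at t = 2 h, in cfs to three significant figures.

By discrete convolution, Q_j = Σ (P_i / 1 in) · U_{j−i}.
At t = 2 h (j=2): Q = (1.1/1)·19 + (2.9/1)·9 + (1.7/1)·0 = 47.0 cfs.

Q ≈ 47.0 cfs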